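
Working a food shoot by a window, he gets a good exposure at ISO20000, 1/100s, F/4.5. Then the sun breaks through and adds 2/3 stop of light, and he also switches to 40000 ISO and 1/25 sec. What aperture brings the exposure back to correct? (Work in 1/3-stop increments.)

f/16

Scene light: 2/3 stop brighter.
ISO: 20000 → 25600 → 32000 → 40000 — 1 stop raised (brighter).
Shutter speed: 1/100 → 1/80 → 1/60 → 1/50 → 1/40 → 1/30 → 1/25 — 2 stops slower (brighter).
Net so far: 3 2/3 stops brighter. Aperture: f/4.5 → f/5 → f/5.6 → f/6.3 → f/7.1 → f/8 → f/9 → f/10 → f/11 → f/13 → f/14 → f/16.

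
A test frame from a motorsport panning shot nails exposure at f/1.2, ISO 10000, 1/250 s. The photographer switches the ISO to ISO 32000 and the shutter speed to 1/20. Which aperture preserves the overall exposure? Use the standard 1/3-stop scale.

f/8

ISO: 10000 → 12800 → 16000 → 20000 → 25600 → 32000 — 1 2/3 stops raised (brighter).
Shutter speed: 1/250 → 1/200 → 1/160 → 1/125 → 1/100 → 1/80 → 1/60 → 1/50 → 1/40 → 1/30 → 1/25 → 1/20 — 3 2/3 stops slower (brighter).
Net change so far: 5 1/3 stops brighter. Offset with the aperture: f/1.2 → f/1.4 → f/1.6 → f/1.8 → f/2 → f/2.2 → f/2.5 → f/2.8 → f/3.2 → f/3.5 → f/4 → f/4.5 → f/5 → f/5.6 → f/6.3 → f/7.1 → f/8.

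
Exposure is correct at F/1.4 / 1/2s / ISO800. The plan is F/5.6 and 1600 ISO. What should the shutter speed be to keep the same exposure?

4 s

Aperture: f/1.4 → f/2 → f/2.8 → f/4 → f/5.6 — 4 stops narrower (darker).
ISO: 800 → 1600 — 1 stop higher (brighter).
Net change so far: 3 stops darker. Offset with the shutter speed: 1/2 → 1 → 2 → 4.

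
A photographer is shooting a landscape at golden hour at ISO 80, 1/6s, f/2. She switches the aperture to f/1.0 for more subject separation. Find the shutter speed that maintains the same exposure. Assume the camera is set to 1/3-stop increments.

Aperture: f/2 → f/1.8 → f/1.6 → f/1.4 → f/1.2 → f/1.1 → f/1.0 — 2 stops larger aperture (brighter).
Need 2 stops darker from the shutter speed: 1/6 → 1/8 → 1/10 → 1/13 → 1/15 → 1/20 → 1/25.

1/25s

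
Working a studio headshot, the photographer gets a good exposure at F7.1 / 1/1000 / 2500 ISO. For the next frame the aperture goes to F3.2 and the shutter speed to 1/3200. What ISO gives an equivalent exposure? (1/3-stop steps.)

ISO 1600

Aperture: f/7.1 → f/6.3 → f/5.6 → f/5 → f/4.5 → f/4 → f/3.5 → f/3.2 — 2 1/3 stops wider (brighter).
Shutter speed: 1/1000 → 1/1250 → 1/1600 → 1/2000 → 1/2500 → 1/3200 — 1 2/3 stops faster (darker).
Net change so far: 2/3 stop brighter. Offset with the ISO: 2500 → 2000 → 1600.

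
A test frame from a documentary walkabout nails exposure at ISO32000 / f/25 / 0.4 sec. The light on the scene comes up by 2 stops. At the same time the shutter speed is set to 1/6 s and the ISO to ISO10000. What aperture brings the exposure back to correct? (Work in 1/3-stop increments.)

f/18

Scene light: 2 stops brighter.
Shutter speed: 0.4 → 0.3 → 1/4 → 1/5 → 1/6 — 1 1/3 stops shorter (darker).
ISO: 32000 → 25600 → 20000 → 16000 → 12800 → 10000 — 1 2/3 stops lower (darker).
Net so far: 1 stop darker. Aperture: f/25 → f/22 → f/20 → f/18.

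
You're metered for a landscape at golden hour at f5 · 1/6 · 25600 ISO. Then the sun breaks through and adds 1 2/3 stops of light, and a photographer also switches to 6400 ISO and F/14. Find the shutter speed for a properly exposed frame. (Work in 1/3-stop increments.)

1.6 s

Scene light: 1 2/3 stops brighter.
ISO: 25600 → 20000 → 16000 → 12800 → 10000 → 8000 → 6400 — 2 stops dropped (darker).
Aperture: f/5 → f/5.6 → f/6.3 → f/7.1 → f/8 → f/9 → f/10 → f/11 → f/13 → f/14 — 3 stops stopped down (darker).
Net so far: 3 1/3 stops darker. Shutter speed: 1/6 → 1/5 → 1/4 → 0.3 → 0.4 → 0.5 → 0.6 → 0.8 → 1 → 1.3 → 1.6.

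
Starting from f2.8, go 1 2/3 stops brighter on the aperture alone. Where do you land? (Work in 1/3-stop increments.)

Aperture: f/2.8 → f/2.5 → f/2.2 → f/2 → f/1.8 → f/1.6 — 1 2/3 stops larger aperture (brighter).

f/1.6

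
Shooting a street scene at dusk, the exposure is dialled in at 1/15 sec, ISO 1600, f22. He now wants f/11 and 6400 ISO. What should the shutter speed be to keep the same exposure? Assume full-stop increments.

Aperture: f/22 → f/16 → f/11 — 2 stops larger aperture (brighter).
ISO: 1600 → 3200 → 6400 — 2 stops higher (brighter).
Net change so far: 4 stops brighter. Offset with the shutter speed: 1/15 → 1/30 → 1/60 → 1/125 → 1/250.

1/250s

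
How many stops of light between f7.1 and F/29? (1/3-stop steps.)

4 stops

f/7.1 → f/8 → f/9 → f/10 → f/11 → f/13 → f/14 → f/16 → f/18 → f/20 → f/22 → f/25 → f/29 — count the steps: 12 third-stops = 4 stops.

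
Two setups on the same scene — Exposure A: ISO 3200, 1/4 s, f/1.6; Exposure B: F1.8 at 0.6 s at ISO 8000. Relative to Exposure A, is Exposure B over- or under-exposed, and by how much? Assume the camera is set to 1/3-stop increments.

Aperture: f/1.6 → f/1.8 — 1/3 stop stopped down (darker).
Shutter speed: 1/4 → 0.3 → 0.4 → 0.5 → 0.6 — 1 1/3 stops longer (brighter).
ISO: 3200 → 4000 → 5000 → 6400 → 8000 — 1 1/3 stops higher (brighter).
Net: −1/3 +1 1/3 +1 1/3 = +2 1/3 stops.

2 1/3 stops brighter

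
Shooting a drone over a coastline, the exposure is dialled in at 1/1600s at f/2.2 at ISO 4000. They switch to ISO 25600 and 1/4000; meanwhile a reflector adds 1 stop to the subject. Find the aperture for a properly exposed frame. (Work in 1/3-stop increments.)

f/5

Scene light: 1 stop brighter.
ISO: 4000 → 5000 → 6400 → 8000 → 10000 → 12800 → 16000 → 20000 → 25600 — 2 2/3 stops higher (brighter).
Shutter speed: 1/1600 → 1/2000 → 1/2500 → 1/3200 → 1/4000 — 1 1/3 stops faster (darker).
Net so far: 2 1/3 stops brighter. Aperture: f/2.2 → f/2.5 → f/2.8 → f/3.2 → f/3.5 → f/4 → f/4.5 → f/5.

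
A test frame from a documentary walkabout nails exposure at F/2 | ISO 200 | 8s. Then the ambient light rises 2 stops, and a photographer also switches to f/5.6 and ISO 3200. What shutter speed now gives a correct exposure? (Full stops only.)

1 s

Scene light: 2 stops brighter.
Aperture: f/2 → f/2.8 → f/4 → f/5.6 — 3 stops stopped down (darker).
ISO: 200 → 400 → 800 → 1600 → 3200 — 4 stops higher (brighter).
Net so far: 3 stops brighter. Shutter speed: 8 → 4 → 2 → 1.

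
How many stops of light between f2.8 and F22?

6 stops

f/2.8 → f/4 → f/5.6 → f/8 → f/11 → f/16 → f/22 — count the steps: 6 stops.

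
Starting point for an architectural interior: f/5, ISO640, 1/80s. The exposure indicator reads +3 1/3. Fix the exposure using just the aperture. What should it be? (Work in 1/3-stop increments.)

f/16

Overexposed by 3 1/3 stops → need 3 1/3 stops darker.
Aperture: f/5 → f/5.6 → f/6.3 → f/7.1 → f/8 → f/9 → f/10 → f/11 → f/13 → f/14 → f/16.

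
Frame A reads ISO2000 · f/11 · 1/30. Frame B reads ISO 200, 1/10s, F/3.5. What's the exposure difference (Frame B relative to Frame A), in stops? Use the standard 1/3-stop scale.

1 2/3 stops brighter

Aperture: f/11 → f/10 → f/9 → f/8 → f/7.1 → f/6.3 → f/5.6 → f/5 → f/4.5 → f/4 → f/3.5 — 3 1/3 stops larger aperture (brighter).
Shutter speed: 1/30 → 1/25 → 1/20 → 1/15 → 1/13 → 1/10 — 1 2/3 stops longer (brighter).
ISO: 2000 → 1600 → 1250 → 1000 → 800 → 640 → 500 → 400 → 320 → 250 → 200 — 3 1/3 stops dropped (darker).
Net: +3 1/3 +1 2/3 −3 1/3 = +1 2/3 stops.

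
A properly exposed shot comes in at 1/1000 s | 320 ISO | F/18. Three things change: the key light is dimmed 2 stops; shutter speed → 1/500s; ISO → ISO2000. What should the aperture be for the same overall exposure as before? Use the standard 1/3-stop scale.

Scene light: 2 stops darker.
Shutter speed: 1/1000 → 1/800 → 1/640 → 1/500 — 1 stop slower (brighter).
ISO: 320 → 400 → 500 → 640 → 800 → 1000 → 1250 → 1600 → 2000 — 2 2/3 stops raised (brighter).
Net so far: 1 2/3 stops brighter. Aperture: f/18 → f/20 → f/22 → f/25 → f/29 → f/32.

f/32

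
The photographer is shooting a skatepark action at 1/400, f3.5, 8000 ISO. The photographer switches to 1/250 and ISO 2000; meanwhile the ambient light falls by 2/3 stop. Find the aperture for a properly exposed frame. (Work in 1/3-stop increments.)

f/1.8

Scene light: 2/3 stop darker.
Shutter speed: 1/400 → 1/320 → 1/250 — 2/3 stop slower (brighter).
ISO: 8000 → 6400 → 5000 → 4000 → 3200 → 2500 → 2000 — 2 stops lower (darker).
Net so far: 2 stops darker. Aperture: f/3.5 → f/3.2 → f/2.8 → f/2.5 → f/2.2 → f/2 → f/1.8.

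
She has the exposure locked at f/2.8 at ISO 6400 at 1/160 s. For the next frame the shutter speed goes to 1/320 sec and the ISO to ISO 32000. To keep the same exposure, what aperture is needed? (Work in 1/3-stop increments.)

f/4.5

Shutter speed: 1/160 → 1/200 → 1/250 → 1/320 — 1 stop shorter (darker).
ISO: 6400 → 8000 → 10000 → 12800 → 16000 → 20000 → 25600 → 32000 — 2 1/3 stops higher (brighter).
Net change so far: 1 1/3 stops brighter. Offset with the aperture: f/2.8 → f/3.2 → f/3.5 → f/4 → f/4.5.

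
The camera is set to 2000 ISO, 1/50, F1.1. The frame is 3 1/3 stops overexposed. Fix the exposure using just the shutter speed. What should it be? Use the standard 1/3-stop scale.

Overexposed by 3 1/3 stops → need 3 1/3 stops darker.
Shutter speed: 1/50 → 1/60 → 1/80 → 1/100 → 1/125 → 1/160 → 1/200 → 1/250 → 1/320 → 1/400 → 1/500.

1/500s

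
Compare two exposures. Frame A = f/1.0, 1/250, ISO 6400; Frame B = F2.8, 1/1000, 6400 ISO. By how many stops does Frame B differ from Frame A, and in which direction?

Aperture: f/1.0 → f/1.4 → f/2 → f/2.8 — 3 stops stopped down (darker).
Shutter speed: 1/250 → 1/500 → 1/1000 — 2 stops faster (darker).
ISO: unchanged.
Net: −3 −2 = −5 stops.

5 stops darker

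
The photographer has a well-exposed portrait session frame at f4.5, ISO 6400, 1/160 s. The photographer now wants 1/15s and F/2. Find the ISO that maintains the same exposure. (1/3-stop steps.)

Shutter speed: 1/160 → 1/125 → 1/100 → 1/80 → 1/60 → 1/50 → 1/40 → 1/30 → 1/25 → 1/20 → 1/15 — 3 1/3 stops slower (brighter).
Aperture: f/4.5 → f/4 → f/3.5 → f/3.2 → f/2.8 → f/2.5 → f/2.2 → f/2 — 2 1/3 stops larger aperture (brighter).
Net change so far: 5 2/3 stops brighter. Offset with the ISO: 6400 → 5000 → 4000 → 3200 → 2500 → 2000 → 1600 → 1250 → 1000 → 800 → 640 → 500 → 400 → 320 → 250 → 200 → 160 → 125.

ISO 125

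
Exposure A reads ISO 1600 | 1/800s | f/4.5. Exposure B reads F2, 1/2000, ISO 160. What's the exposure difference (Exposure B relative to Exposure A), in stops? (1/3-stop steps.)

2 1/3 stops darker

Aperture: f/4.5 → f/4 → f/3.5 → f/3.2 → f/2.8 → f/2.5 → f/2.2 → f/2 — 2 1/3 stops wider (brighter).
Shutter speed: 1/800 → 1/1000 → 1/1250 → 1/1600 → 1/2000 — 1 1/3 stops shorter (darker).
ISO: 1600 → 1250 → 1000 → 800 → 640 → 500 → 400 → 320 → 250 → 200 → 160 — 3 1/3 stops dropped (darker).
Net: +2 1/3 −1 1/3 −3 1/3 = −2 1/3 stops.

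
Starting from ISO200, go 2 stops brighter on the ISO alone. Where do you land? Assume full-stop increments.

ISO: 200 → 400 → 800 — 2 stops raised (brighter).

ISO 800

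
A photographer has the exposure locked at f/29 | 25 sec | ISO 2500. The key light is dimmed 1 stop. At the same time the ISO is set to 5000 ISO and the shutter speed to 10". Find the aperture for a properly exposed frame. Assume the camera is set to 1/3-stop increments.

Scene light: 1 stop darker.
ISO: 2500 → 3200 → 4000 → 5000 — 1 stop higher (brighter).
Shutter speed: 25 → 20 → 15 → 13 → 10 — 1 1/3 stops faster (darker).
Net so far: 1 1/3 stops darker. Aperture: f/29 → f/25 → f/22 → f/20 → f/18.

f/18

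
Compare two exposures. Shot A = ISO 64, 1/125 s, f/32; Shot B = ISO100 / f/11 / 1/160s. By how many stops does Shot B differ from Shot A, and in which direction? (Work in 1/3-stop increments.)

3 1/3 stops brighter

Aperture: f/32 → f/29 → f/25 → f/22 → f/20 → f/18 → f/16 → f/14 → f/13 → f/11 — 3 stops opened up (brighter).
Shutter speed: 1/125 → 1/160 — 1/3 stop faster (darker).
ISO: 64 → 80 → 100 — 2/3 stop raised (brighter).
Net: +3 −1/3 +2/3 = +3 1/3 stops.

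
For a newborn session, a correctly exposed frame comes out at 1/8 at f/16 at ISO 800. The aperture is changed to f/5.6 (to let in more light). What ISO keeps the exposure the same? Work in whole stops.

ISO 100

Aperture: f/16 → f/11 → f/8 → f/5.6 — 3 stops wider (brighter).
Need 3 stops darker from the ISO: 800 → 400 → 200 → 100.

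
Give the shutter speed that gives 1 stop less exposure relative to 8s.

Shutter speed: 8 → 4 — 1 stop shorter (darker).

4 s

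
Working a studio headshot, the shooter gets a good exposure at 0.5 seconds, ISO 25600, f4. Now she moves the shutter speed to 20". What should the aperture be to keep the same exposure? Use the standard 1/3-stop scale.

Shutter speed: 0.5 → 0.6 → 0.8 → 1 → 1.3 → 1.6 → 2 → 2.5 → 3.2 → 4 → 5 → 6 → 8 → 10 → 13 → 15 → 20 — 5 1/3 stops longer (brighter).
Need 5 1/3 stops darker from the aperture: f/4 → f/4.5 → f/5 → f/5.6 → f/6.3 → f/7.1 → f/8 → f/9 → f/10 → f/11 → f/13 → f/14 → f/16 → f/18 → f/20 → f/22 → f/25.

f/25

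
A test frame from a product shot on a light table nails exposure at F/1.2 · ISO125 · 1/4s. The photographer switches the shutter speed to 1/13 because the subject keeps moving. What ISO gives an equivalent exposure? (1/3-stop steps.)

Shutter speed: 1/4 → 1/5 → 1/6 → 1/8 → 1/10 → 1/13 — 1 2/3 stops faster (darker).
Need 1 2/3 stops brighter from the ISO: 125 → 160 → 200 → 250 → 320 → 400.

ISO 400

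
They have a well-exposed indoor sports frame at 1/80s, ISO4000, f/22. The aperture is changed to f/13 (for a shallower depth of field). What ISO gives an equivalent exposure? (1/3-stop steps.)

Aperture: f/22 → f/20 → f/18 → f/16 → f/14 → f/13 — 1 2/3 stops larger aperture (brighter).
Need 1 2/3 stops darker from the ISO: 4000 → 3200 → 2500 → 2000 → 1600 → 1250.

ISO 1250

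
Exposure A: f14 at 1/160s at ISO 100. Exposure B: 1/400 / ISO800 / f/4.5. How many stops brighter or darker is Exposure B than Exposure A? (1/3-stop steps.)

Aperture: f/14 → f/13 → f/11 → f/10 → f/9 → f/8 → f/7.1 → f/6.3 → f/5.6 → f/5 → f/4.5 — 3 1/3 stops opened up (brighter).
Shutter speed: 1/160 → 1/200 → 1/250 → 1/320 → 1/400 — 1 1/3 stops faster (darker).
ISO: 100 → 125 → 160 → 200 → 250 → 320 → 400 → 500 → 640 → 800 — 3 stops higher (brighter).
Net: +3 1/3 −1 1/3 +3 = +5 stops.

5 stops brighter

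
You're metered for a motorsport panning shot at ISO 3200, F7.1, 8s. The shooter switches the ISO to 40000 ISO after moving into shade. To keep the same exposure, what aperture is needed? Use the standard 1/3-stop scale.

ISO: 3200 → 4000 → 5000 → 6400 → 8000 → 10000 → 12800 → 16000 → 20000 → 25600 → 32000 → 40000 — 3 2/3 stops raised (brighter).
Need 3 2/3 stops darker from the aperture: f/7.1 → f/8 → f/9 → f/10 → f/11 → f/13 → f/14 → f/16 → f/18 → f/20 → f/22 → f/25.

f/25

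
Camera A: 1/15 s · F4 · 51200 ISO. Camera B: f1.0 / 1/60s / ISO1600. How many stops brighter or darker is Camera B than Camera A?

Aperture: f/4 → f/2.8 → f/2 → f/1.4 → f/1.0 — 4 stops wider (brighter).
Shutter speed: 1/15 → 1/30 → 1/60 — 2 stops shorter (darker).
ISO: 51200 → 25600 → 12800 → 6400 → 3200 → 1600 — 5 stops lower (darker).
Net: +4 −2 −5 = −3 stops.

3 stops darker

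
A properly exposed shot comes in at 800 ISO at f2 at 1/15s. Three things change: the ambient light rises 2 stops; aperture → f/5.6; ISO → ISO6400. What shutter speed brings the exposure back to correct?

Scene light: 2 stops brighter.
Aperture: f/2 → f/2.8 → f/4 → f/5.6 — 3 stops narrower (darker).
ISO: 800 → 1600 → 3200 → 6400 — 3 stops raised (brighter).
Net so far: 2 stops brighter. Shutter speed: 1/15 → 1/30 → 1/60.

1/60s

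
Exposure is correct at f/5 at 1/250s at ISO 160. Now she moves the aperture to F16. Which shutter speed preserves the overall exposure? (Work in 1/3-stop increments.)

Aperture: f/5 → f/5.6 → f/6.3 → f/7.1 → f/8 → f/9 → f/10 → f/11 → f/13 → f/14 → f/16 — 3 1/3 stops smaller aperture (darker).
Need 3 1/3 stops brighter from the shutter speed: 1/250 → 1/200 → 1/160 → 1/125 → 1/100 → 1/80 → 1/60 → 1/50 → 1/40 → 1/30 → 1/25.

1/25s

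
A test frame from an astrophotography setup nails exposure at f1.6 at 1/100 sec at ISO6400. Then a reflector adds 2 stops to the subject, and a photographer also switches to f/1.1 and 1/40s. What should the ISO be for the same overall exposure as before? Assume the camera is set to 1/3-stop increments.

Scene light: 2 stops brighter.
Aperture: f/1.6 → f/1.4 → f/1.2 → f/1.1 — 1 stop larger aperture (brighter).
Shutter speed: 1/100 → 1/80 → 1/60 → 1/50 → 1/40 — 1 1/3 stops longer (brighter).
Net so far: 4 1/3 stops brighter. ISO: 6400 → 5000 → 4000 → 3200 → 2500 → 2000 → 1600 → 1250 → 1000 → 800 → 640 → 500 → 400 → 320.

ISO 320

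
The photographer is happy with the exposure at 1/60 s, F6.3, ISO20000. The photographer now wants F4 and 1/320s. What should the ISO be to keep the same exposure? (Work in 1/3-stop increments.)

ISO 40000

Aperture: f/6.3 → f/5.6 → f/5 → f/4.5 → f/4 — 1 1/3 stops wider (brighter).
Shutter speed: 1/60 → 1/80 → 1/100 → 1/125 → 1/160 → 1/200 → 1/250 → 1/320 — 2 1/3 stops faster (darker).
Net change so far: 1 stop darker. Offset with the ISO: 20000 → 25600 → 32000 → 40000.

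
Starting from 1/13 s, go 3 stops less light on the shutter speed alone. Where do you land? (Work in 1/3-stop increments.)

1/100s

Shutter speed: 1/13 → 1/15 → 1/20 → 1/25 → 1/30 → 1/40 → 1/50 → 1/60 → 1/80 → 1/100 — 3 stops shorter (darker).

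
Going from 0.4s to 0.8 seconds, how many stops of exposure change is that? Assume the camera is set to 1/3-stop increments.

1 stop

0.4 → 0.5 → 0.6 → 0.8 — count the steps: 3 third-stops = 1 stop.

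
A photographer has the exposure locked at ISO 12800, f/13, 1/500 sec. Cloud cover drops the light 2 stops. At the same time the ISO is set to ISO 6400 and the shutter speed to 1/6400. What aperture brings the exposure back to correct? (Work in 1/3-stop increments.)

Scene light: 2 stops darker.
ISO: 12800 → 10000 → 8000 → 6400 — 1 stop dropped (darker).
Shutter speed: 1/500 → 1/640 → 1/800 → 1/1000 → 1/1250 → 1/1600 → 1/2000 → 1/2500 → 1/3200 → 1/4000 → 1/5000 → 1/6400 — 3 2/3 stops faster (darker).
Net so far: 6 2/3 stops darker. Aperture: f/13 → f/11 → f/10 → f/9 → f/8 → f/7.1 → f/6.3 → f/5.6 → f/5 → f/4.5 → f/4 → f/3.5 → f/3.2 → f/2.8 → f/2.5 → f/2.2 → f/2 → f/1.8 → f/1.6 → f/1.4 → f/1.2.

f/1.2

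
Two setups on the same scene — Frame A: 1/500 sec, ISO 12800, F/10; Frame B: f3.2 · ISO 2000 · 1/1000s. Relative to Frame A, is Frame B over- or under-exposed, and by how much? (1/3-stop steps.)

Aperture: f/10 → f/9 → f/8 → f/7.1 → f/6.3 → f/5.6 → f/5 → f/4.5 → f/4 → f/3.5 → f/3.2 — 3 1/3 stops opened up (brighter).
Shutter speed: 1/500 → 1/640 → 1/800 → 1/1000 — 1 stop shorter (darker).
ISO: 12800 → 10000 → 8000 → 6400 → 5000 → 4000 → 3200 → 2500 → 2000 — 2 2/3 stops dropped (darker).
Net: +3 1/3 −1 −2 2/3 = −1/3 stops.

1/3 stop darker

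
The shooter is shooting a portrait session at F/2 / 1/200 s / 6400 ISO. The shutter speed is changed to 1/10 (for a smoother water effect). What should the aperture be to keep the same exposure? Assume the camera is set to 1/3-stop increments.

Shutter speed: 1/200 → 1/160 → 1/125 → 1/100 → 1/80 → 1/60 → 1/50 → 1/40 → 1/30 → 1/25 → 1/20 → 1/15 → 1/13 → 1/10 — 4 1/3 stops slower (brighter).
Need 4 1/3 stops darker from the aperture: f/2 → f/2.2 → f/2.5 → f/2.8 → f/3.2 → f/3.5 → f/4 → f/4.5 → f/5 → f/5.6 → f/6.3 → f/7.1 → f/8 → f/9.

f/9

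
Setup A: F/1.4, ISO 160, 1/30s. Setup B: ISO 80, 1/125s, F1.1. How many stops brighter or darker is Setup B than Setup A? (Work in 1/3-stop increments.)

Aperture: f/1.4 → f/1.2 → f/1.1 — 2/3 stop opened up (brighter).
Shutter speed: 1/30 → 1/40 → 1/50 → 1/60 → 1/80 → 1/100 → 1/125 — 2 stops shorter (darker).
ISO: 160 → 125 → 100 → 80 — 1 stop lower (darker).
Net: +2/3 −2 −1 = −2 1/3 stops.

2 1/3 stops darker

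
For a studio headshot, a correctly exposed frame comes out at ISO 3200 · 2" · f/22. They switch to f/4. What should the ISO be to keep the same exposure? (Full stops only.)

ISO 100

Aperture: f/22 → f/16 → f/11 → f/8 → f/5.6 → f/4 — 5 stops opened up (brighter).
Need 5 stops darker from the ISO: 3200 → 1600 → 800 → 400 → 200 → 100.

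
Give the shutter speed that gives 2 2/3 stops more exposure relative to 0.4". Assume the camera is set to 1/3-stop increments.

Shutter speed: 0.4 → 0.5 → 0.6 → 0.8 → 1 → 1.3 → 1.6 → 2 → 2.5 — 2 2/3 stops longer (brighter).

2.5 s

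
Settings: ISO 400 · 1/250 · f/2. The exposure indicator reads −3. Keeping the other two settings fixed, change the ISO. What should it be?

ISO 3200

Underexposed by 3 stops → need 3 stops brighter.
ISO: 400 → 800 → 1600 → 3200.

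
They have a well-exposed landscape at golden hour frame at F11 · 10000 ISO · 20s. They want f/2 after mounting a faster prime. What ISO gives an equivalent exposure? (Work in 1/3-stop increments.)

Aperture: f/11 → f/10 → f/9 → f/8 → f/7.1 → f/6.3 → f/5.6 → f/5 → f/4.5 → f/4 → f/3.5 → f/3.2 → f/2.8 → f/2.5 → f/2.2 → f/2 — 5 stops opened up (brighter).
Need 5 stops darker from the ISO: 10000 → 8000 → 6400 → 5000 → 4000 → 3200 → 2500 → 2000 → 1600 → 1250 → 1000 → 800 → 640 → 500 → 400 → 320.

ISO 320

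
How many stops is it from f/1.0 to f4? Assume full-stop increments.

4 stops

f/1.0 → f/1.4 → f/2 → f/2.8 → f/4 — count the steps: 4 stops.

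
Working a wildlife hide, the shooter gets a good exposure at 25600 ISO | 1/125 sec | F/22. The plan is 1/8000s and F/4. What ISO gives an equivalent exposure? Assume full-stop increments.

ISO 51200

Shutter speed: 1/125 → 1/250 → 1/500 → 1/1000 → 1/2000 → 1/4000 → 1/8000 — 6 stops faster (darker).
Aperture: f/22 → f/16 → f/11 → f/8 → f/5.6 → f/4 — 5 stops wider (brighter).
Net change so far: 1 stop darker. Offset with the ISO: 25600 → 51200.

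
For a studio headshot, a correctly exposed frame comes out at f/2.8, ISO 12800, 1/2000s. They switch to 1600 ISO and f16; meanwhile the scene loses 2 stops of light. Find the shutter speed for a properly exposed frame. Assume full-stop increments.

1/2s

Scene light: 2 stops darker.
ISO: 12800 → 6400 → 3200 → 1600 — 3 stops lower (darker).
Aperture: f/2.8 → f/4 → f/5.6 → f/8 → f/11 → f/16 — 5 stops smaller aperture (darker).
Net so far: 10 stops darker. Shutter speed: 1/2000 → 1/1000 → 1/500 → 1/250 → 1/125 → 1/60 → 1/30 → 1/15 → 1/8 → 1/4 → 1/2.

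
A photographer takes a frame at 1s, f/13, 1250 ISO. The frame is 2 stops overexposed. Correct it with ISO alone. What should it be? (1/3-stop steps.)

Overexposed by 2 stops → need 2 stops darker.
ISO: 1250 → 1000 → 800 → 640 → 500 → 400 → 320.

ISO 320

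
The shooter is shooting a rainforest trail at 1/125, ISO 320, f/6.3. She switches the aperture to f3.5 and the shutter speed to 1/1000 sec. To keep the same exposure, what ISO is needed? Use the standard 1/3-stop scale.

ISO 800

Aperture: f/6.3 → f/5.6 → f/5 → f/4.5 → f/4 → f/3.5 — 1 2/3 stops opened up (brighter).
Shutter speed: 1/125 → 1/160 → 1/200 → 1/250 → 1/320 → 1/400 → 1/500 → 1/640 → 1/800 → 1/1000 — 3 stops faster (darker).
Net change so far: 1 1/3 stops darker. Offset with the ISO: 320 → 400 → 500 → 640 → 800.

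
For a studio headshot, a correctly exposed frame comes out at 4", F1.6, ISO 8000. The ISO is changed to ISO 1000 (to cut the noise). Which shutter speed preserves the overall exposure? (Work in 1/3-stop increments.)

ISO: 8000 → 6400 → 5000 → 4000 → 3200 → 2500 → 2000 → 1600 → 1250 → 1000 — 3 stops dropped (darker).
Need 3 stops brighter from the shutter speed: 4 → 5 → 6 → 8 → 10 → 13 → 15 → 20 → 25 → 30.

30 s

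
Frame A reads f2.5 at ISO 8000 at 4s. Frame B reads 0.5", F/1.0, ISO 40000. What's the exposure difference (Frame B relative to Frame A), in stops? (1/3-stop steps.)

Aperture: f/2.5 → f/2.2 → f/2 → f/1.8 → f/1.6 → f/1.4 → f/1.2 → f/1.1 → f/1.0 — 2 2/3 stops opened up (brighter).
Shutter speed: 4 → 3.2 → 2.5 → 2 → 1.6 → 1.3 → 1 → 0.8 → 0.6 → 0.5 — 3 stops shorter (darker).
ISO: 8000 → 10000 → 12800 → 16000 → 20000 → 25600 → 32000 → 40000 — 2 1/3 stops higher (brighter).
Net: +2 2/3 −3 +2 1/3 = +2 stops.

2 stops brighter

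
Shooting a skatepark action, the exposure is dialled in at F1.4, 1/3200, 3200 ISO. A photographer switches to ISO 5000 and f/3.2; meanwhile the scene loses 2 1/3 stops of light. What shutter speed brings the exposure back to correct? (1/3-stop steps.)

Scene light: 2 1/3 stops darker.
ISO: 3200 → 4000 → 5000 — 2/3 stop raised (brighter).
Aperture: f/1.4 → f/1.6 → f/1.8 → f/2 → f/2.2 → f/2.5 → f/2.8 → f/3.2 — 2 1/3 stops stopped down (darker).
Net so far: 4 stops darker. Shutter speed: 1/3200 → 1/2500 → 1/2000 → 1/1600 → 1/1250 → 1/1000 → 1/800 → 1/640 → 1/500 → 1/400 → 1/320 → 1/250 → 1/200.

1/200s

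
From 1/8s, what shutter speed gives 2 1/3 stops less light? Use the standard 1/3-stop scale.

Shutter speed: 1/8 → 1/10 → 1/13 → 1/15 → 1/20 → 1/25 → 1/30 → 1/40 — 2 1/3 stops shorter (darker).

1/40s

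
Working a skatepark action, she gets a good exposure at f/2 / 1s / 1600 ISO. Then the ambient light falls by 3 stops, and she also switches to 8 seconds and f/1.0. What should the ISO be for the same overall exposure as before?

Scene light: 3 stops darker.
Shutter speed: 1 → 2 → 4 → 8 — 3 stops longer (brighter).
Aperture: f/2 → f/1.4 → f/1.0 — 2 stops wider (brighter).
Net so far: 2 stops brighter. ISO: 1600 → 800 → 400.

ISO 400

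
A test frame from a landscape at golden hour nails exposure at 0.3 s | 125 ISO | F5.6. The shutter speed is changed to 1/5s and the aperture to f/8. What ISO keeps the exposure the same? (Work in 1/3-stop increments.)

Shutter speed: 0.3 → 1/4 → 1/5 — 2/3 stop faster (darker).
Aperture: f/5.6 → f/6.3 → f/7.1 → f/8 — 1 stop smaller aperture (darker).
Net change so far: 1 2/3 stops darker. Offset with the ISO: 125 → 160 → 200 → 250 → 320 → 400.

ISO 400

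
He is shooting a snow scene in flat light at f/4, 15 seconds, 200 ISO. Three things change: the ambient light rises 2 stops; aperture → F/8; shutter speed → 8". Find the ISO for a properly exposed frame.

Scene light: 2 stops brighter.
Aperture: f/4 → f/5.6 → f/8 — 2 stops stopped down (darker).
Shutter speed: 15 → 8 — 1 stop shorter (darker).
Net so far: 1 stop darker. ISO: 200 → 400.

ISO 400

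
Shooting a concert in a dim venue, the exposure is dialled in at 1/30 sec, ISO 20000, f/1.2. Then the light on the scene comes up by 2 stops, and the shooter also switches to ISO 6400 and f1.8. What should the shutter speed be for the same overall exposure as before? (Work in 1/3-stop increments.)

1/20s

Scene light: 2 stops brighter.
ISO: 20000 → 16000 → 12800 → 10000 → 8000 → 6400 — 1 2/3 stops dropped (darker).
Aperture: f/1.2 → f/1.4 → f/1.6 → f/1.8 — 1 stop smaller aperture (darker).
Net so far: 2/3 stop darker. Shutter speed: 1/30 → 1/25 → 1/20.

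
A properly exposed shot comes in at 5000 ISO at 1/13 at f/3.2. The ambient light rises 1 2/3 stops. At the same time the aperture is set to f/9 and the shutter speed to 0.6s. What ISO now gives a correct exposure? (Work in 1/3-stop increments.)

Scene light: 1 2/3 stops brighter.
Aperture: f/3.2 → f/3.5 → f/4 → f/4.5 → f/5 → f/5.6 → f/6.3 → f/7.1 → f/8 → f/9 — 3 stops narrower (darker).
Shutter speed: 1/13 → 1/10 → 1/8 → 1/6 → 1/5 → 1/4 → 0.3 → 0.4 → 0.5 → 0.6 — 3 stops slower (brighter).
Net so far: 1 2/3 stops brighter. ISO: 5000 → 4000 → 3200 → 2500 → 2000 → 1600.

ISO 1600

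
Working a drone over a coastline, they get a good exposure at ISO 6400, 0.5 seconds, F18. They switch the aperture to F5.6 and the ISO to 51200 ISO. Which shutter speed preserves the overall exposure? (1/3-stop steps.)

1/160s

Aperture: f/18 → f/16 → f/14 → f/13 → f/11 → f/10 → f/9 → f/8 → f/7.1 → f/6.3 → f/5.6 — 3 1/3 stops larger aperture (brighter).
ISO: 6400 → 8000 → 10000 → 12800 → 16000 → 20000 → 25600 → 32000 → 40000 → 51200 — 3 stops raised (brighter).
Net change so far: 6 1/3 stops brighter. Offset with the shutter speed: 0.5 → 0.4 → 0.3 → 1/4 → 1/5 → 1/6 → 1/8 → 1/10 → 1/13 → 1/15 → 1/20 → 1/25 → 1/30 → 1/40 → 1/50 → 1/60 → 1/80 → 1/100 → 1/125 → 1/160.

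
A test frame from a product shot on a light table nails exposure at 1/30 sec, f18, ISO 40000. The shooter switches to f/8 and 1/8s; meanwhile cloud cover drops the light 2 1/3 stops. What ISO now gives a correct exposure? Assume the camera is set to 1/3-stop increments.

ISO 10000

Scene light: 2 1/3 stops darker.
Aperture: f/18 → f/16 → f/14 → f/13 → f/11 → f/10 → f/9 → f/8 — 2 1/3 stops wider (brighter).
Shutter speed: 1/30 → 1/25 → 1/20 → 1/15 → 1/13 → 1/10 → 1/8 — 2 stops slower (brighter).
Net so far: 2 stops brighter. ISO: 40000 → 32000 → 25600 → 20000 → 16000 → 12800 → 10000.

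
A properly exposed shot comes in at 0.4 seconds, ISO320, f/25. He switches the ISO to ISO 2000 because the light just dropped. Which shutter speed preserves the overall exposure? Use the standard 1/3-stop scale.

ISO: 320 → 400 → 500 → 640 → 800 → 1000 → 1250 → 1600 → 2000 — 2 2/3 stops raised (brighter).
Need 2 2/3 stops darker from the shutter speed: 0.4 → 0.3 → 1/4 → 1/5 → 1/6 → 1/8 → 1/10 → 1/13 → 1/15.

1/15s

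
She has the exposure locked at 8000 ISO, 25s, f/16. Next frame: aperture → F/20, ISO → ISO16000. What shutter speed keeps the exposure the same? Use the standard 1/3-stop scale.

Aperture: f/16 → f/18 → f/20 — 2/3 stop smaller aperture (darker).
ISO: 8000 → 10000 → 12800 → 16000 — 1 stop raised (brighter).
Net change so far: 1/3 stop brighter. Offset with the shutter speed: 25 → 20.

20 s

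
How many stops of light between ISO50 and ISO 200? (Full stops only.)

2 stops

50 → 100 → 200 — count the steps: 2 stops.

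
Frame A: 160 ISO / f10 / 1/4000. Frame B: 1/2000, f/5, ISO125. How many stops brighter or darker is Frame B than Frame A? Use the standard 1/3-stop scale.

2 2/3 stops brighter

Aperture: f/10 → f/9 → f/8 → f/7.1 → f/6.3 → f/5.6 → f/5 — 2 stops larger aperture (brighter).
Shutter speed: 1/4000 → 1/3200 → 1/2500 → 1/2000 — 1 stop slower (brighter).
ISO: 160 → 125 — 1/3 stop lower (darker).
Net: +2 +1 −1/3 = +2 2/3 stops.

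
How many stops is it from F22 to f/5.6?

4 stops

f/22 → f/16 → f/11 → f/8 → f/5.6 — count the steps: 4 stops.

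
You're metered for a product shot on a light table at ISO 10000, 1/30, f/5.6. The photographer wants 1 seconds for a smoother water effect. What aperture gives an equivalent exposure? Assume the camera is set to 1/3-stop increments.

Shutter speed: 1/30 → 1/25 → 1/20 → 1/15 → 1/13 → 1/10 → 1/8 → 1/6 → 1/5 → 1/4 → 0.3 → 0.4 → 0.5 → 0.6 → 0.8 → 1 — 5 stops slower (brighter).
Need 5 stops darker from the aperture: f/5.6 → f/6.3 → f/7.1 → f/8 → f/9 → f/10 → f/11 → f/13 → f/14 → f/16 → f/18 → f/20 → f/22 → f/25 → f/29 → f/32.

f/32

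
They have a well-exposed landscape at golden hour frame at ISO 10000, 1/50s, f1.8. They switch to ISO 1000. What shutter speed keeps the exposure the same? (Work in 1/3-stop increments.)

ISO: 10000 → 8000 → 6400 → 5000 → 4000 → 3200 → 2500 → 2000 → 1600 → 1250 → 1000 — 3 1/3 stops dropped (darker).
Need 3 1/3 stops brighter from the shutter speed: 1/50 → 1/40 → 1/30 → 1/25 → 1/20 → 1/15 → 1/13 → 1/10 → 1/8 → 1/6 → 1/5.

1/5s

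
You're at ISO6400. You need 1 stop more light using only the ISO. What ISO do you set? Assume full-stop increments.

ISO: 6400 → 12800 — 1 stop raised (brighter).

ISO 12800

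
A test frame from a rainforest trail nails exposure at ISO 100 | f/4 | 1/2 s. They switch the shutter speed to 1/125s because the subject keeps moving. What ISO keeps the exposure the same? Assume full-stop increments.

ISO 6400

Shutter speed: 1/2 → 1/4 → 1/8 → 1/15 → 1/30 → 1/60 → 1/125 — 6 stops shorter (darker).
Need 6 stops brighter from the ISO: 100 → 200 → 400 → 800 → 1600 → 3200 → 6400.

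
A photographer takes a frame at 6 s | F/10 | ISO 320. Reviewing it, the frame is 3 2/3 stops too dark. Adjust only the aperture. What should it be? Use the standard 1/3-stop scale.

Underexposed by 3 2/3 stops → need 3 2/3 stops brighter.
Aperture: f/10 → f/9 → f/8 → f/7.1 → f/6.3 → f/5.6 → f/5 → f/4.5 → f/4 → f/3.5 → f/3.2 → f/2.8.

f/2.8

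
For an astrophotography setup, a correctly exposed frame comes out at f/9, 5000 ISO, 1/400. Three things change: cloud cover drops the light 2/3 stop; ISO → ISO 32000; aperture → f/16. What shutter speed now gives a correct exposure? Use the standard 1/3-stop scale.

1/500s

Scene light: 2/3 stop darker.
ISO: 5000 → 6400 → 8000 → 10000 → 12800 → 16000 → 20000 → 25600 → 32000 — 2 2/3 stops raised (brighter).
Aperture: f/9 → f/10 → f/11 → f/13 → f/14 → f/16 — 1 2/3 stops narrower (darker).
Net so far: 1/3 stop brighter. Shutter speed: 1/400 → 1/500.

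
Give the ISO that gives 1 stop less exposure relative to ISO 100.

ISO: 100 → 50 — 1 stop dropped (darker).

ISO 50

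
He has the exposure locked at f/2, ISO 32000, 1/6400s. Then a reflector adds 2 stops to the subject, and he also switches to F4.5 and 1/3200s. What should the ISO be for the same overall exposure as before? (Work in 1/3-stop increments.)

ISO 20000

Scene light: 2 stops brighter.
Aperture: f/2 → f/2.2 → f/2.5 → f/2.8 → f/3.2 → f/3.5 → f/4 → f/4.5 — 2 1/3 stops narrower (darker).
Shutter speed: 1/6400 → 1/5000 → 1/4000 → 1/3200 — 1 stop slower (brighter).
Net so far: 2/3 stop brighter. ISO: 32000 → 25600 → 20000.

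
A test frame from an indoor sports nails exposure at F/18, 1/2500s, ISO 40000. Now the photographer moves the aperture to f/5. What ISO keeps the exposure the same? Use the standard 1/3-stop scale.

Aperture: f/18 → f/16 → f/14 → f/13 → f/11 → f/10 → f/9 → f/8 → f/7.1 → f/6.3 → f/5.6 → f/5 — 3 2/3 stops larger aperture (brighter).
Need 3 2/3 stops darker from the ISO: 40000 → 32000 → 25600 → 20000 → 16000 → 12800 → 10000 → 8000 → 6400 → 5000 → 4000 → 3200.

ISO 3200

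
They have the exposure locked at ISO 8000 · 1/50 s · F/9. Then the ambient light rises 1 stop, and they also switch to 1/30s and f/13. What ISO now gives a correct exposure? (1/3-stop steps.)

ISO 5000

Scene light: 1 stop brighter.
Shutter speed: 1/50 → 1/40 → 1/30 — 2/3 stop longer (brighter).
Aperture: f/9 → f/10 → f/11 → f/13 — 1 stop smaller aperture (darker).
Net so far: 2/3 stop brighter. ISO: 8000 → 6400 → 5000.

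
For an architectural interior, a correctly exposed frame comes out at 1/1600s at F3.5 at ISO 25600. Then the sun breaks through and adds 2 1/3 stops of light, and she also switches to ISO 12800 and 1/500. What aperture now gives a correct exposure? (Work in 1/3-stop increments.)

f/10

Scene light: 2 1/3 stops brighter.
ISO: 25600 → 20000 → 16000 → 12800 — 1 stop dropped (darker).
Shutter speed: 1/1600 → 1/1250 → 1/1000 → 1/800 → 1/640 → 1/500 — 1 2/3 stops longer (brighter).
Net so far: 3 stops brighter. Aperture: f/3.5 → f/4 → f/4.5 → f/5 → f/5.6 → f/6.3 → f/7.1 → f/8 → f/9 → f/10.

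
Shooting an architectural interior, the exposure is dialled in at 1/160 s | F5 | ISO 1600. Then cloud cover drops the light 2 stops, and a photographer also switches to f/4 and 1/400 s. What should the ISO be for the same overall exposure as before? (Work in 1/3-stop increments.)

Scene light: 2 stops darker.
Aperture: f/5 → f/4.5 → f/4 — 2/3 stop wider (brighter).
Shutter speed: 1/160 → 1/200 → 1/250 → 1/320 → 1/400 — 1 1/3 stops faster (darker).
Net so far: 2 2/3 stops darker. ISO: 1600 → 2000 → 2500 → 3200 → 4000 → 5000 → 6400 → 8000 → 10000.

ISO 10000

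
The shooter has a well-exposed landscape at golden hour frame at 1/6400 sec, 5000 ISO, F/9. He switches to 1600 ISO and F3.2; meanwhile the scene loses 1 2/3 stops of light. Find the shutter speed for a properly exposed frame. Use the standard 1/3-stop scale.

Scene light: 1 2/3 stops darker.
ISO: 5000 → 4000 → 3200 → 2500 → 2000 → 1600 — 1 2/3 stops dropped (darker).
Aperture: f/9 → f/8 → f/7.1 → f/6.3 → f/5.6 → f/5 → f/4.5 → f/4 → f/3.5 → f/3.2 — 3 stops opened up (brighter).
Net so far: 1/3 stop darker. Shutter speed: 1/6400 → 1/5000.

1/5000s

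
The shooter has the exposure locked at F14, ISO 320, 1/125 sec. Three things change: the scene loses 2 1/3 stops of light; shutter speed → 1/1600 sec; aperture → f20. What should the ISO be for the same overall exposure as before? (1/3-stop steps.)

ISO 40000

Scene light: 2 1/3 stops darker.
Shutter speed: 1/125 → 1/160 → 1/200 → 1/250 → 1/320 → 1/400 → 1/500 → 1/640 → 1/800 → 1/1000 → 1/1250 → 1/1600 — 3 2/3 stops shorter (darker).
Aperture: f/14 → f/16 → f/18 → f/20 — 1 stop narrower (darker).
Net so far: 7 stops darker. ISO: 320 → 400 → 500 → 640 → 800 → 1000 → 1250 → 1600 → 2000 → 2500 → 3200 → 4000 → 5000 → 6400 → 8000 → 10000 → 12800 → 16000 → 20000 → 25600 → 32000 → 40000.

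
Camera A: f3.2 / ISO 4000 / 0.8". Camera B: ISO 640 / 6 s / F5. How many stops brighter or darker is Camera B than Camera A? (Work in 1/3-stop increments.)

1 stop darker

Aperture: f/3.2 → f/3.5 → f/4 → f/4.5 → f/5 — 1 1/3 stops smaller aperture (darker).
Shutter speed: 0.8 → 1 → 1.3 → 1.6 → 2 → 2.5 → 3.2 → 4 → 5 → 6 — 3 stops longer (brighter).
ISO: 4000 → 3200 → 2500 → 2000 → 1600 → 1250 → 1000 → 800 → 640 — 2 2/3 stops dropped (darker).
Net: −1 1/3 +3 −2 2/3 = −1 stop.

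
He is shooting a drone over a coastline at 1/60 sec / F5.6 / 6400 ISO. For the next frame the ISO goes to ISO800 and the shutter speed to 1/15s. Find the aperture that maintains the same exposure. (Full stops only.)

ISO: 6400 → 3200 → 1600 → 800 — 3 stops lower (darker).
Shutter speed: 1/60 → 1/30 → 1/15 — 2 stops slower (brighter).
Net change so far: 1 stop darker. Offset with the aperture: f/5.6 → f/4.

f/4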